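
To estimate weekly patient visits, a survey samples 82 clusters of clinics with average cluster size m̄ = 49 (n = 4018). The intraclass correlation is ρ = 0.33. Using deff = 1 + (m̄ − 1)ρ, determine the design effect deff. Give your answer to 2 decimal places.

16.84

deff = 1 + (49 − 1)·0.33 = 1 + 15.84 = 16.84.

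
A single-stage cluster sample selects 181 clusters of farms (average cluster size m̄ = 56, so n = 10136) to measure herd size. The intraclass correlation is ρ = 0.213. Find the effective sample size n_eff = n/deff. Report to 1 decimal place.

deff = 1 + (56 − 1)·0.213 = 1 + 11.715 = 12.715.
n_eff = 10136 / 12.715 = 797.2.

797.2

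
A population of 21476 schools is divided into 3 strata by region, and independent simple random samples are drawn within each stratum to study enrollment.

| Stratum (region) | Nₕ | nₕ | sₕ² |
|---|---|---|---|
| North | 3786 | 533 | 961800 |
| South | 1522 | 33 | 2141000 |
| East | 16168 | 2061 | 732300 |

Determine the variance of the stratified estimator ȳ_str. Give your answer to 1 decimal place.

Var(ȳ_str) = Σₕ Wₕ²(1 − fₕ)sₕ²/nₕ with Wₕ = Nₕ/N, N = 21476.
North: Wₕ = 0.17628981; term = 0.17628981²·(1 − 0.14078183)·961800/533 = 48.185398.
South: Wₕ = 0.07086981; term = 0.07086981²·(1 − 0.02168200)·2141000/33 = 318.79044.
East: Wₕ = 0.75284038; term = 0.75284038²·(1 − 0.12747402)·732300/2061 = 175.70949.
Sum = 542.68533.

542.7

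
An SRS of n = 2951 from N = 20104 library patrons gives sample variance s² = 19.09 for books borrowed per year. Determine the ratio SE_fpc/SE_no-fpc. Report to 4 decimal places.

0.9237

f = n/N = 2951/20104 = 0.14678671.
SE_no-fpc = √(s²/n) = 0.080430054; SE_fpc = √((1−f)s²/n) = 0.074292875.
Ratio = √(1−f) = 0.92369545.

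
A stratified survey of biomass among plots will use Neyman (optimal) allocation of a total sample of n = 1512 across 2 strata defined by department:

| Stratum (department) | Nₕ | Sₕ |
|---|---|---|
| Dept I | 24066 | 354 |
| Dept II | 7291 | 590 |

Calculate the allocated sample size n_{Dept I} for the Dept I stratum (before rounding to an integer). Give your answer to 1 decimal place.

1004.7

Neyman allocation: nₕ = n·NₕSₕ / Σⱼ NⱼSⱼ.
Σ NⱼSⱼ = 24066·354 + 7291·590 = 1.2821054 × 10^7.
n_{Dept I} = 1512·24066·354 / (1.2821054 × 10^7) = 1004.7.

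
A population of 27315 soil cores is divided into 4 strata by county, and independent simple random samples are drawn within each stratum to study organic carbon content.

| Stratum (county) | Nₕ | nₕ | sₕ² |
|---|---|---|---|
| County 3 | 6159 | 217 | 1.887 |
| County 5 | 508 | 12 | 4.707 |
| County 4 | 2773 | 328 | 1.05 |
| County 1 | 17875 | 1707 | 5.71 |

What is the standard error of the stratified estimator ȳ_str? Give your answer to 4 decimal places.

Var(ȳ_str) = Σₕ Wₕ²(1 − fₕ)sₕ²/nₕ with Wₕ = Nₕ/N, N = 27315.
County 3: Wₕ = 0.22548051; term = 0.22548051²·(1 − 0.03523299)·1.887/217 = 4.2653297 × 10^-4.
County 5: Wₕ = 0.01859784; term = 0.01859784²·(1 − 0.02362205)·4.707/12 = 1.3246646 × 10^-4.
County 4: Wₕ = 0.10151931; term = 0.10151931²·(1 − 0.11828345)·1.05/328 = 2.908987 × 10^-5.
County 1: Wₕ = 0.65440234; term = 0.65440234²·(1 − 0.09549650)·5.71/1707 = 0.0012956942.
Sum = 0.0018837835.
SE = √(0.0018837835) = 0.0434.

0.0434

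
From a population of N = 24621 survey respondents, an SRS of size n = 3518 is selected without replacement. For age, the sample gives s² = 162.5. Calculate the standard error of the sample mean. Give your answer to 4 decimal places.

Under SRS without replacement, Var(ȳ) = (1 − f)·s²/n with f = n/N = 3518/24621 = 0.14288615.
Var(ȳ) = (1 − 0.14288615)·162.5/3518 = 0.85711385·0.046191018 = 0.039590961.
SE(ȳ) = √(0.039590961) = 0.1990.

0.1990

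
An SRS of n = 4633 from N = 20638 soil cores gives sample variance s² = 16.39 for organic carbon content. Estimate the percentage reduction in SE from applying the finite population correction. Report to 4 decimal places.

f = n/N = 4633/20638 = 0.22448881.
SE_no-fpc = √(s²/n) = 0.05947827; SE_fpc = √((1−f)s²/n) = 0.052378416.
Ratio = √(1−f) = 0.88063113. Reduction = 100·(1 − 0.88063113) = 11.9369%.

11.9369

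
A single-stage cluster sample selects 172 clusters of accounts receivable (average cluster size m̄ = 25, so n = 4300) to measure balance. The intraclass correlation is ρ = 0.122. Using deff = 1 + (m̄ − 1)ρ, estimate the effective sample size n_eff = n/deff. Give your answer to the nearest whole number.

deff = 1 + (25 − 1)·0.122 = 1 + 2.928 = 3.928.
n_eff = 4300 / 3.928 = 1095.

1095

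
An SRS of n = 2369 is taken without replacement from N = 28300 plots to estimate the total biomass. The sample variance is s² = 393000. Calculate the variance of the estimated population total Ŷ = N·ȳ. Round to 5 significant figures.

1.2174 × 10^11

Var(Ŷ) = N²·Var(ȳ) = N²·(1 − n/N)·s²/n.
f = 2369/28300 = 0.08371025; Var(ȳ) = 0.91628975·393000/2369 = 152.00586.
Var(Ŷ) = 28300² · 152.00586 = 1.2173997 × 10^11.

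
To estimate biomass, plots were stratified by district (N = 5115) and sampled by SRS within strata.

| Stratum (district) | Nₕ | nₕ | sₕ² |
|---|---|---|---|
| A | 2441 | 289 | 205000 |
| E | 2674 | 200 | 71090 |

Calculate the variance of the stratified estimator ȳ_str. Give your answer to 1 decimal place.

232.3

Var(ȳ_str) = Σₕ Wₕ²(1 − fₕ)sₕ²/nₕ with Wₕ = Nₕ/N, N = 5115.
A: Wₕ = 0.47722385; term = 0.47722385²·(1 − 0.11839410)·205000/289 = 142.42125.
E: Wₕ = 0.52277615; term = 0.52277615²·(1 − 0.07479432)·71090/200 = 89.876953.
Sum = 232.2982.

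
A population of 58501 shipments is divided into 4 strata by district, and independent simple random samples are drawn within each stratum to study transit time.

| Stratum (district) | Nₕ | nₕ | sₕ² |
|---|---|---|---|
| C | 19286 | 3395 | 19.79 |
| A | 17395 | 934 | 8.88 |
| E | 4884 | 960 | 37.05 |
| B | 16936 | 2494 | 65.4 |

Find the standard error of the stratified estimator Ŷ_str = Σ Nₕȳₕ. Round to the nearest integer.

3415

Var(Ŷ_str) = Σₕ Nₕ²(1 − fₕ)sₕ²/nₕ.
C: 19286²·(1 − 3395/19286)·19.79/3395 = 1.7864851 × 10^6.
A: 17395²·(1 − 934/17395)·8.88/934 = 2.7223674 × 10^6.
E: 4884²·(1 − 960/4884)·37.05/960 = 739642.12.
B: 16936²·(1 − 2494/16936)·65.4/2494 = 6.4138601 × 10^6.
Sum = 1.1662355 × 10^7.
SE = √(1.1662355 × 10^7) = 3415.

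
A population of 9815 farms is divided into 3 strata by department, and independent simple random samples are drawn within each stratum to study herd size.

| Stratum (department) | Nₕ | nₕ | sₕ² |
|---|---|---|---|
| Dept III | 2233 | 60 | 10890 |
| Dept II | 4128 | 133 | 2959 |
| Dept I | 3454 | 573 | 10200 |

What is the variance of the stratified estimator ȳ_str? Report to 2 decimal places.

14.79

Var(ȳ_str) = Σₕ Wₕ²(1 − fₕ)sₕ²/nₕ with Wₕ = Nₕ/N, N = 9815.
Dept III: Wₕ = 0.22750891; term = 0.22750891²·(1 − 0.02686968)·10890/60 = 9.1420685.
Dept II: Wₕ = 0.42058074; term = 0.42058074²·(1 − 0.03221899)·2959/133 = 3.8086335.
Dept I: Wₕ = 0.35191034; term = 0.35191034²·(1 − 0.16589461)·10200/573 = 1.8387832.
Sum = 14.789485.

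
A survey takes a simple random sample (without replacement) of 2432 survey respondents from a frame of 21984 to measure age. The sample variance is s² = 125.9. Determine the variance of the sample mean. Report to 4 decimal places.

Under SRS without replacement, Var(ȳ) = (1 − f)·s²/n with f = n/N = 2432/21984 = 0.11062591.
Var(ȳ) = (1 − 0.11062591)·125.9/2432 = 0.88937409·0.051768092 = 0.0460412.

0.0460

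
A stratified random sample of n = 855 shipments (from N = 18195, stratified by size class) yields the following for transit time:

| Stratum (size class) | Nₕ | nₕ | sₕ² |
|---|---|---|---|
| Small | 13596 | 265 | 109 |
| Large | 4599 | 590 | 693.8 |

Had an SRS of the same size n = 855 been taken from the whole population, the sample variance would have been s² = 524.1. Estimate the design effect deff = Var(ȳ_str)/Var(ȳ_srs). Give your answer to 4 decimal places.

0.4976

Var(ȳ_str) = Σ Wₕ²(1−fₕ)sₕ²/nₕ with Wₕ = Nₕ/18195:
  Small: (13596/18195)²·(1−265/13596)·109/265 = 0.22519067
  Large: (4599/18195)²·(1−590/4599)·693.8/590 = 0.065490398
  → Var(ȳ_str) = 0.29068107.
Var(ȳ_srs) = (1 − 855/18195)·524.1/855 = 0.58417784.
deff = 0.29068107 / 0.58417784 = 0.4976.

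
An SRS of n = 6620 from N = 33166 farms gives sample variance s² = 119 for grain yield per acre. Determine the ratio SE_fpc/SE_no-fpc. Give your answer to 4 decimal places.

0.8946

f = n/N = 6620/33166 = 0.19960200.
SE_no-fpc = √(s²/n) = 0.13407398; SE_fpc = √((1−f)s²/n) = 0.11994924.
Ratio = √(1−f) = 0.89464965.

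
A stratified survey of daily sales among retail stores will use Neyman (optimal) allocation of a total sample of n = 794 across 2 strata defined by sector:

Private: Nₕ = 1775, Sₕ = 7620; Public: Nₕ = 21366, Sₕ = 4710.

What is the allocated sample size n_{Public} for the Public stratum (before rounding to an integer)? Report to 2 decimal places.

699.93

Neyman allocation: nₕ = n·NₕSₕ / Σⱼ NⱼSⱼ.
Σ NⱼSⱼ = 1775·7620 + 21366·4710 = 1.1415936 × 10^8.
n_{Public} = 794·21366·4710 / (1.1415936 × 10^8) = 699.93.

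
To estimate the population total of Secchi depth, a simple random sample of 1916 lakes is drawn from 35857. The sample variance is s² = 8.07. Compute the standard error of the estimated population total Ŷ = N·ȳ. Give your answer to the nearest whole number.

Var(Ŷ) = N²·Var(ȳ) = N²·(1 − n/N)·s²/n.
f = 1916/35857 = 0.05343448; Var(ȳ) = 0.94656552·8.07/1916 = 0.0039868391.
Var(Ŷ) = 35857² · 0.0039868391 = 5.1259765 × 10^6.
SE(Ŷ) = √(5.1259765 × 10^6) = 2264.

2264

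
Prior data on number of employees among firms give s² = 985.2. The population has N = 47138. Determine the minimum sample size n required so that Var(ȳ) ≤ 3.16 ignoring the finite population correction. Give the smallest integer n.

Without fpc, n₀ = s²/D = 985.2/3.16 = 311.7722.
Rounding up, n = 312.

312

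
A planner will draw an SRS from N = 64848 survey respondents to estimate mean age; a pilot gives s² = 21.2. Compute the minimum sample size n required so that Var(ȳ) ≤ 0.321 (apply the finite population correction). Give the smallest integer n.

66

Without fpc, n₀ = s²/D = 21.2/0.321 = 66.0436.
With fpc, (1 − n/N)·s²/n ≤ D requires n ≥ n₀/(1 + n₀/N) = 66.0436/(1 + 66.0436/64848) = 65.9764.
Rounding up, n = 66.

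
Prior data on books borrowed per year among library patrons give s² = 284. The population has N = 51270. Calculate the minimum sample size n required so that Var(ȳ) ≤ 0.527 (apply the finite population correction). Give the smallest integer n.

534

Without fpc, n₀ = s²/D = 284/0.527 = 538.8994.
With fpc, (1 − n/N)·s²/n ≤ D requires n ≥ n₀/(1 + n₀/N) = 538.8994/(1 + 538.8994/51270) = 533.2939.
Rounding up, n = 534.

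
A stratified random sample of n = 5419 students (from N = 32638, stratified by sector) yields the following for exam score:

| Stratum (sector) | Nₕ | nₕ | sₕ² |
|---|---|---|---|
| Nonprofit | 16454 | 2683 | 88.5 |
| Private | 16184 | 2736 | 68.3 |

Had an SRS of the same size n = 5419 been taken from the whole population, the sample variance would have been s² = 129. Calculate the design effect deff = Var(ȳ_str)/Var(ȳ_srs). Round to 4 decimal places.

Var(ȳ_str) = Σ Wₕ²(1−fₕ)sₕ²/nₕ with Wₕ = Nₕ/32638:
  Nonprofit: (16454/32638)²·(1−2683/16454)·88.5/2683 = 0.0070163702
  Private: (16184/32638)²·(1−2736/16184)·68.3/2736 = 0.0051003632
  → Var(ȳ_str) = 0.012116733.
Var(ȳ_srs) = (1 − 5419/32638)·129/5419 = 0.019852682.
deff = 0.012116733 / 0.019852682 = 0.6103.

0.6103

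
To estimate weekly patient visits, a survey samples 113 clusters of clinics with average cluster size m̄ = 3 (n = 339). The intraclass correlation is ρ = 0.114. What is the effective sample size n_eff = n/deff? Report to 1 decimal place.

deff = 1 + (3 − 1)·0.114 = 1 + 0.228 = 1.228.
n_eff = 339 / 1.228 = 276.1.

276.1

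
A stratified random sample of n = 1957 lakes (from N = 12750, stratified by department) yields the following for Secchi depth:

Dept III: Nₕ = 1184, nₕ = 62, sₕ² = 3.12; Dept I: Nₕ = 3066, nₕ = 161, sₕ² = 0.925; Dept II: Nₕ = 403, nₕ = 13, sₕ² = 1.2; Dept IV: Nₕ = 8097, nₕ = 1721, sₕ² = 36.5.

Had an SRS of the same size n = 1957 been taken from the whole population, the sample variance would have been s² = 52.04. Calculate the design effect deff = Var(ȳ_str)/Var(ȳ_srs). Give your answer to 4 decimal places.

0.3354

Var(ȳ_str) = Σ Wₕ²(1−fₕ)sₕ²/nₕ with Wₕ = Nₕ/12750:
  Dept III: (1184/12750)²·(1−62/1184)·3.12/62 = 4.1123218 × 10^-4
  Dept I: (3066/12750)²·(1−161/3066)·0.925/161 = 3.1478482 × 10^-4
  Dept II: (403/12750)²·(1−13/403)·1.2/13 = 8.9245675 × 10^-5
  Dept IV: (8097/12750)²·(1−1721/8097)·36.5/1721 = 0.0067354105
  → Var(ȳ_str) = 0.0075506732.
Var(ȳ_srs) = (1 − 1957/12750)·52.04/1957 = 0.022510153.
deff = 0.0075506732 / 0.022510153 = 0.3354.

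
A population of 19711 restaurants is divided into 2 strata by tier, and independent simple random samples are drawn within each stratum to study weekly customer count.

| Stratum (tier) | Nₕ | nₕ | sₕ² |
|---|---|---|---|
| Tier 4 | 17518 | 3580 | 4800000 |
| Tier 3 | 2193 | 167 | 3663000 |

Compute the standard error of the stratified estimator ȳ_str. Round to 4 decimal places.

33.0672

Var(ȳ_str) = Σₕ Wₕ²(1 − fₕ)sₕ²/nₕ with Wₕ = Nₕ/N, N = 19711.
Tier 4: Wₕ = 0.88874233; term = 0.88874233²·(1 − 0.20436123)·4800000/3580 = 842.60858.
Tier 3: Wₕ = 0.11125767; term = 0.11125767²·(1 − 0.07615139)·3663000/167 = 250.831.
Sum = 1093.4396.
SE = √(1093.4396) = 33.0672.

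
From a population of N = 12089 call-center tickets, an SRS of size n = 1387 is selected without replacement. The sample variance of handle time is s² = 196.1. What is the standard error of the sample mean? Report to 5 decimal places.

0.35378

Under SRS without replacement, Var(ȳ) = (1 − f)·s²/n with f = n/N = 1387/12089 = 0.11473240.
Var(ȳ) = (1 − 0.11473240)·196.1/1387 = 0.88526760·0.14138428 = 0.12516292.
SE(ȳ) = √(0.12516292) = 0.35378.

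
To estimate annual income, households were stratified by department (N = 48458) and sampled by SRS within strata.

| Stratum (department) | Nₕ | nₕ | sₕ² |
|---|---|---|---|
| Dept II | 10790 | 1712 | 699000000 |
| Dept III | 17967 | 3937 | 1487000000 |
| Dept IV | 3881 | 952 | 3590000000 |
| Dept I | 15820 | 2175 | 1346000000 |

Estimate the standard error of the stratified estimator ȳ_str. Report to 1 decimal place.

364.3

Var(ȳ_str) = Σₕ Wₕ²(1 − fₕ)sₕ²/nₕ with Wₕ = Nₕ/N, N = 48458.
Dept II: Wₕ = 0.22266705; term = 0.22266705²·(1 − 0.15866543)·699000000/1712 = 17031.546.
Dept III: Wₕ = 0.37077469; term = 0.37077469²·(1 − 0.21912395)·1487000000/3937 = 40545.982.
Dept IV: Wₕ = 0.08008997; term = 0.08008997²·(1 − 0.24529760)·3590000000/952 = 18255.324.
Dept I: Wₕ = 0.32646828; term = 0.32646828²·(1 − 0.13748420)·1346000000/2175 = 56889.858.
Sum = 132722.71.
SE = √(132722.71) = 364.3.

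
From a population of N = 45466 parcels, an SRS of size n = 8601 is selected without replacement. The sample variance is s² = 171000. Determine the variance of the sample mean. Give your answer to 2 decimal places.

Under SRS without replacement, Var(ȳ) = (1 − f)·s²/n with f = n/N = 8601/45466 = 0.18917433.
Var(ȳ) = (1 − 0.18917433)·171000/8601 = 0.81082567·19.881409 = 16.120357.

16.12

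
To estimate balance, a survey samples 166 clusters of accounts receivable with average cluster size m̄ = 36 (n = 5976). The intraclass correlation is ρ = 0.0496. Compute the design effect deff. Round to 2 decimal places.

2.74

deff = 1 + (36 − 1)·0.0496 = 1 + 1.736 = 2.736.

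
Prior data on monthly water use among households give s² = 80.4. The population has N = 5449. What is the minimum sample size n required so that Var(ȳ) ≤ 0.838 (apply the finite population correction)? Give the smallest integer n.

95

Without fpc, n₀ = s²/D = 80.4/0.838 = 95.9427.
With fpc, (1 − n/N)·s²/n ≤ D requires n ≥ n₀/(1 + n₀/N) = 95.9427/(1 + 95.9427/5449) = 94.2826.
Rounding up, n = 95.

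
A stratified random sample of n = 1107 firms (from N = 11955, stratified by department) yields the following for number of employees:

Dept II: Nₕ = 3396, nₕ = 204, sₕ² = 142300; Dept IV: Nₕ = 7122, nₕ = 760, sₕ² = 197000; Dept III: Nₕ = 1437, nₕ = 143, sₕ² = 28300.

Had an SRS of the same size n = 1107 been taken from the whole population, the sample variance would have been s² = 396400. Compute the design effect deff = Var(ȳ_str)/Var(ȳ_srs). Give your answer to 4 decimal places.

Var(ȳ_str) = Σ Wₕ²(1−fₕ)sₕ²/nₕ with Wₕ = Nₕ/11955:
  Dept II: (3396/11955)²·(1−204/3396)·142300/204 = 52.906147
  Dept IV: (7122/11955)²·(1−760/7122)·197000/760 = 82.176778
  Dept III: (1437/11955)²·(1−143/1437)·28300/143 = 2.5747928
  → Var(ȳ_str) = 137.65772.
Var(ȳ_srs) = (1 − 1107/11955)·396400/1107 = 324.92724.
deff = 137.65772 / 324.92724 = 0.4237.

0.4237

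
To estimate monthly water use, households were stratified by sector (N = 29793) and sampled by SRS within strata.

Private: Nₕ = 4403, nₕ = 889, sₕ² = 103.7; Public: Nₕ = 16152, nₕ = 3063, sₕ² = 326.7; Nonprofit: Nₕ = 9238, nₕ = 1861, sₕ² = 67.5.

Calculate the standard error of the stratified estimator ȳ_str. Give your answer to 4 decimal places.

0.1738

Var(ȳ_str) = Σₕ Wₕ²(1 − fₕ)sₕ²/nₕ with Wₕ = Nₕ/N, N = 29793.
Private: Wₕ = 0.14778639; term = 0.14778639²·(1 − 0.20190779)·103.7/889 = 0.0020332883.
Public: Wₕ = 0.54214077; term = 0.54214077²·(1 − 0.18963596)·326.7/3063 = 0.025404254.
Nonprofit: Wₕ = 0.31007284; term = 0.31007284²·(1 − 0.20145053)·67.5/1861 = 0.0027847529.
Sum = 0.030222295.
SE = √(0.030222295) = 0.1738.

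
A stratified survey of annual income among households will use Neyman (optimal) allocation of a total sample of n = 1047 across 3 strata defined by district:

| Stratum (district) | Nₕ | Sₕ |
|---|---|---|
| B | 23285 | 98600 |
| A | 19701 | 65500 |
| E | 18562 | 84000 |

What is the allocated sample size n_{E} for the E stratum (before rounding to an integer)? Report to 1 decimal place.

Neyman allocation: nₕ = n·NₕSₕ / Σⱼ NⱼSⱼ.
Σ NⱼSⱼ = 23285·98600 + 19701·65500 + 18562·84000 = 5.1455245 × 10^9.
n_{E} = 1047·18562·84000 / (5.1455245 × 10^9) = 317.3.

317.3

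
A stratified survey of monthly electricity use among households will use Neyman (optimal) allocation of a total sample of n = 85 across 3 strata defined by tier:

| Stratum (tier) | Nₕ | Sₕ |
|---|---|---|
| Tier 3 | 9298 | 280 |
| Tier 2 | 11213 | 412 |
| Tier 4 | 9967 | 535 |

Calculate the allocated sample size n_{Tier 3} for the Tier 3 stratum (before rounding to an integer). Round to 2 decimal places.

17.63

Neyman allocation: nₕ = n·NₕSₕ / Σⱼ NⱼSⱼ.
Σ NⱼSⱼ = 9298·280 + 11213·412 + 9967·535 = 1.2555541 × 10^7.
n_{Tier 3} = 85·9298·280 / (1.2555541 × 10^7) = 17.63.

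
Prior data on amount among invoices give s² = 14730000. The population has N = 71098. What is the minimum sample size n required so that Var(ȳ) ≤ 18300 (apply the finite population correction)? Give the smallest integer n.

Without fpc, n₀ = s²/D = 14730000/18300 = 804.9180.
With fpc, (1 − n/N)·s²/n ≤ D requires n ≥ n₀/(1 + n₀/N) = 804.9180/(1 + 804.9180/71098) = 795.9073.
Rounding up, n = 796.

796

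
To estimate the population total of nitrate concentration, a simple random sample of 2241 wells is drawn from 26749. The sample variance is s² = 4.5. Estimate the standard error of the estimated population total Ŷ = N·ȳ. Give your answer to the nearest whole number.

1147

Var(Ŷ) = N²·Var(ȳ) = N²·(1 − n/N)·s²/n.
f = 2241/26749 = 0.08377883; Var(ȳ) = 0.91622117·4.5/2241 = 0.0018398015.
Var(Ŷ) = 26749² · 0.0018398015 = 1.3163945 × 10^6.
SE(Ŷ) = √(1.3163945 × 10^6) = 1147.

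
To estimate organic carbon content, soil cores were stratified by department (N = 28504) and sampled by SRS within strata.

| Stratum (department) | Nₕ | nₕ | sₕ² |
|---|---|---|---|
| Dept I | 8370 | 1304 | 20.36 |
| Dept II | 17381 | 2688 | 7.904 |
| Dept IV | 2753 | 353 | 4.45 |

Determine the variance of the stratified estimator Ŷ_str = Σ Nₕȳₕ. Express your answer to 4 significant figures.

1.758 × 10^6

Var(Ŷ_str) = Σₕ Nₕ²(1 − fₕ)sₕ²/nₕ.
Dept I: 8370²·(1 − 1304/8370)·20.36/1304 = 923419.99.
Dept II: 17381²·(1 − 2688/17381)·7.904/2688 = 750935.97.
Dept IV: 2753²·(1 − 353/2753)·4.45/353 = 83291.898.
Sum = 1.7576479 × 10^6.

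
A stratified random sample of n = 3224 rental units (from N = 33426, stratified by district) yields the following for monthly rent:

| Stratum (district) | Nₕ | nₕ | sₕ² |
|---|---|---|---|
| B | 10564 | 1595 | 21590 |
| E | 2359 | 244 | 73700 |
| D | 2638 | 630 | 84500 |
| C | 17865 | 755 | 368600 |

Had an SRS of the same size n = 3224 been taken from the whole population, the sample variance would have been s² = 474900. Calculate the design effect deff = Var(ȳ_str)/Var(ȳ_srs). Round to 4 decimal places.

1.0271

Var(ȳ_str) = Σ Wₕ²(1−fₕ)sₕ²/nₕ with Wₕ = Nₕ/33426:
  B: (10564/33426)²·(1−1595/10564)·21590/1595 = 1.1478775
  E: (2359/33426)²·(1−244/2359)·73700/244 = 1.3487988
  D: (2638/33426)²·(1−630/2638)·84500/630 = 0.63589563
  C: (17865/33426)²·(1−755/17865)·368600/755 = 133.56498
  → Var(ȳ_str) = 136.69755.
Var(ȳ_srs) = (1 − 3224/33426)·474900/3224 = 133.09399.
deff = 136.69755 / 133.09399 = 1.0271.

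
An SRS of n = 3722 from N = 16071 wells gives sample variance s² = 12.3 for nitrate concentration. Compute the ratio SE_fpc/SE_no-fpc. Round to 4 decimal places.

0.8766

f = n/N = 3722/16071 = 0.23159729.
SE_no-fpc = √(s²/n) = 0.057486302; SE_fpc = √((1−f)s²/n) = 0.050391678.
Ratio = √(1−f) = 0.87658583.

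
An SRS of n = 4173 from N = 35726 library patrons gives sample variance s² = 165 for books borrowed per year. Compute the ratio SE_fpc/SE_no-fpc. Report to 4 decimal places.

0.9398

f = n/N = 4173/35726 = 0.11680569.
SE_no-fpc = √(s²/n) = 0.19884642; SE_fpc = √((1−f)s²/n) = 0.18687272.
Ratio = √(1−f) = 0.93978418.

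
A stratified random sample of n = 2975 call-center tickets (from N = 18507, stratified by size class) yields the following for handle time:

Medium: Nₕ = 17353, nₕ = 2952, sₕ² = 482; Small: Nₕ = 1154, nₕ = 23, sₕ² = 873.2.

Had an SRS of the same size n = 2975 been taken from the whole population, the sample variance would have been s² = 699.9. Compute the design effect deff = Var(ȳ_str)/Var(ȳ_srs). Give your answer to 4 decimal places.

Var(ȳ_str) = Σ Wₕ²(1−fₕ)sₕ²/nₕ with Wₕ = Nₕ/18507:
  Medium: (17353/18507)²·(1−2952/17353)·482/2952 = 0.11913129
  Small: (1154/18507)²·(1−23/1154)·873.2/23 = 0.14467126
  → Var(ȳ_str) = 0.26380255.
Var(ȳ_srs) = (1 − 2975/18507)·699.9/2975 = 0.19744238.
deff = 0.26380255 / 0.19744238 = 1.3361.

1.3361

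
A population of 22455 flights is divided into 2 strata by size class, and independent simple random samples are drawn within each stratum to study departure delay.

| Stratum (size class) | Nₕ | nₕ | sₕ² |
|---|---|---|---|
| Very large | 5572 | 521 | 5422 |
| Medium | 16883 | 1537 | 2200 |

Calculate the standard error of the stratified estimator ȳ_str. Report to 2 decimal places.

1.15

Var(ȳ_str) = Σₕ Wₕ²(1 − fₕ)sₕ²/nₕ with Wₕ = Nₕ/N, N = 22455.
Very large: Wₕ = 0.24814073; term = 0.24814073²·(1 − 0.09350323)·5422/521 = 0.58087696.
Medium: Wₕ = 0.75185927; term = 0.75185927²·(1 − 0.09103832)·2200/1537 = 0.73547431.
Sum = 1.3163513.
SE = √(1.3163513) = 1.15.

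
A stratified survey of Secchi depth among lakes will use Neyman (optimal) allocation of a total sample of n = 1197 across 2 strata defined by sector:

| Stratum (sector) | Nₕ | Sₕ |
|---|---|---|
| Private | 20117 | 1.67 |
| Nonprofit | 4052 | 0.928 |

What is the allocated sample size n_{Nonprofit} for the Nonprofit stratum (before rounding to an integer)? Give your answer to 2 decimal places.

120.49

Neyman allocation: nₕ = n·NₕSₕ / Σⱼ NⱼSⱼ.
Σ NⱼSⱼ = 20117·1.67 + 4052·0.928 = 37355.646.
n_{Nonprofit} = 1197·4052·0.928 / 37355.646 = 120.49.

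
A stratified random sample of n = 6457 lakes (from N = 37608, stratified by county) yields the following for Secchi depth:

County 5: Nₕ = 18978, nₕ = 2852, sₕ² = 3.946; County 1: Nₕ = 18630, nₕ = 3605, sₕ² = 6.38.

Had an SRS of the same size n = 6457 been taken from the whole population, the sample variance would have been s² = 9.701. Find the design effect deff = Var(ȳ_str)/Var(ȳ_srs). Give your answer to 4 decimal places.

Var(ȳ_str) = Σ Wₕ²(1−fₕ)sₕ²/nₕ with Wₕ = Nₕ/37608:
  County 5: (18978/37608)²·(1−2852/18978)·3.946/2852 = 2.9938096 × 10^-4
  County 1: (18630/37608)²·(1−3605/18630)·6.38/3605 = 3.5025333 × 10^-4
  → Var(ȳ_str) = 6.4963429 × 10^-4.
Var(ȳ_srs) = (1 − 6457/37608)·9.701/6457 = 0.0012444501.
deff = (6.4963429 × 10^-4) / 0.0012444501 = 0.5220.

0.5220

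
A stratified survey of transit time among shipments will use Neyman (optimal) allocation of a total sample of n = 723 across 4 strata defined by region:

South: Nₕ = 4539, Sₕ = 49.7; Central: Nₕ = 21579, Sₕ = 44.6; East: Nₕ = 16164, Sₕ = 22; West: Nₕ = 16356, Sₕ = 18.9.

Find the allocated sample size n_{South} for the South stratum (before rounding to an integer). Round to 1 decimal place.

88.0

Neyman allocation: nₕ = n·NₕSₕ / Σⱼ NⱼSⱼ.
Σ NⱼSⱼ = 4539·49.7 + 21579·44.6 + 16164·22 + 16356·18.9 = 1.8527481 × 10^6.
n_{South} = 723·4539·49.7 / (1.8527481 × 10^6) = 88.0.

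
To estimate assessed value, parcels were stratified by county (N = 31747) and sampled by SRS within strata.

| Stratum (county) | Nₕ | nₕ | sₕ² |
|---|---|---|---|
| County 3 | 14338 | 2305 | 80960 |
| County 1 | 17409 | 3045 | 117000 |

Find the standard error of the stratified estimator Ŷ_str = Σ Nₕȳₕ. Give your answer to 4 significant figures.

Var(Ŷ_str) = Σₕ Nₕ²(1 − fₕ)sₕ²/nₕ.
County 3: 14338²·(1 − 2305/14338)·80960/2305 = 6.0598526 × 10^9.
County 1: 17409²·(1 − 3045/17409)·117000/3045 = 9.6083273 × 10^9.
Sum = 1.566818 × 10^10.
SE = √(1.566818 × 10^10) = 125200.

125200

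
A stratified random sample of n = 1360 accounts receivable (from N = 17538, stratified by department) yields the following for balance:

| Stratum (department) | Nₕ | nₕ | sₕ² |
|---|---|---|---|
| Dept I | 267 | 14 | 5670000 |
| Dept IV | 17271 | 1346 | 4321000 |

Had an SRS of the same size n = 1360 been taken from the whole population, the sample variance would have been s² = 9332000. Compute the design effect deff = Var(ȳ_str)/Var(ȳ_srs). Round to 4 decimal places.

0.4676

Var(ȳ_str) = Σ Wₕ²(1−fₕ)sₕ²/nₕ with Wₕ = Nₕ/17538:
  Dept I: (267/17538)²·(1−14/267)·5670000/14 = 88.946052
  Dept IV: (17271/17538)²·(1−1346/17271)·4321000/1346 = 2870.6219
  → Var(ȳ_str) = 2959.568.
Var(ȳ_srs) = (1 − 1360/17538)·9332000/1360 = 6329.663.
deff = 2959.568 / 6329.663 = 0.4676.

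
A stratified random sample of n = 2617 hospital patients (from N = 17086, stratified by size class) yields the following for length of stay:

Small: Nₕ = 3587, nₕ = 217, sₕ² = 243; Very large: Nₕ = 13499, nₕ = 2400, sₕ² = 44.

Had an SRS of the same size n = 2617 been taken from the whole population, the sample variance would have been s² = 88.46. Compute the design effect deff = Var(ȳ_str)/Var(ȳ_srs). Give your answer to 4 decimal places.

Var(ȳ_str) = Σ Wₕ²(1−fₕ)sₕ²/nₕ with Wₕ = Nₕ/17086:
  Small: (3587/17086)²·(1−217/3587)·243/217 = 0.046368923
  Very large: (13499/17086)²·(1−2400/13499)·44/2400 = 0.0094090566
  → Var(ȳ_str) = 0.05577798.
Var(ȳ_srs) = (1 − 2617/17086)·88.46/2617 = 0.028624725.
deff = 0.05577798 / 0.028624725 = 1.9486.

1.9486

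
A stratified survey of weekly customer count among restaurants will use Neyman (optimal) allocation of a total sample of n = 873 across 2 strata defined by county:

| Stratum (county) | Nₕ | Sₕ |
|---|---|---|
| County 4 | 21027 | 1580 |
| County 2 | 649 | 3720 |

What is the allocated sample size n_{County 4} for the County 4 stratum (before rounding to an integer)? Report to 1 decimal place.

813.9

Neyman allocation: nₕ = n·NₕSₕ / Σⱼ NⱼSⱼ.
Σ NⱼSⱼ = 21027·1580 + 649·3720 = 3.563694 × 10^7.
n_{County 4} = 873·21027·1580 / (3.563694 × 10^7) = 813.9.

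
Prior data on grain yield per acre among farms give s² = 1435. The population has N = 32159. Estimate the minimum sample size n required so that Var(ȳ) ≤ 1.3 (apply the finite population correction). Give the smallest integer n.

Without fpc, n₀ = s²/D = 1435/1.3 = 1103.8462.
With fpc, (1 − n/N)·s²/n ≤ D requires n ≥ n₀/(1 + n₀/N) = 1103.8462/(1 + 1103.8462/32159) = 1067.2144.
Rounding up, n = 1068.

1068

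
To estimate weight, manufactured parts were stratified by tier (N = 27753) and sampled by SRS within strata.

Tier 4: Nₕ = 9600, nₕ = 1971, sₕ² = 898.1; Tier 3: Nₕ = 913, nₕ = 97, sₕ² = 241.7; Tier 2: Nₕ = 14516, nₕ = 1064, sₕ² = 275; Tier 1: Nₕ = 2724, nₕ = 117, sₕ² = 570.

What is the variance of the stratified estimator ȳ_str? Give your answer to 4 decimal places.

Var(ȳ_str) = Σₕ Wₕ²(1 − fₕ)sₕ²/nₕ with Wₕ = Nₕ/N, N = 27753.
Tier 4: Wₕ = 0.34590855; term = 0.34590855²·(1 − 0.20531250)·898.1/1971 = 0.043326843.
Tier 3: Wₕ = 0.03289734; term = 0.03289734²·(1 − 0.10624315)·241.7/97 = 0.0024101606.
Tier 2: Wₕ = 0.52304255; term = 0.52304255²·(1 − 0.07329843)·275/1064 = 0.065524696.
Tier 1: Wₕ = 0.09815155; term = 0.09815155²·(1 − 0.04295154)·570/117 = 0.044917674.
Sum = 0.15617937.

0.1562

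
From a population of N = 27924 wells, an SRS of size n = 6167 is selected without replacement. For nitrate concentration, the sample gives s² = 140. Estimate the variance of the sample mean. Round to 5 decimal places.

0.01769

Under SRS without replacement, Var(ȳ) = (1 − f)·s²/n with f = n/N = 6167/27924 = 0.22084945.
Var(ȳ) = (1 − 0.22084945)·140/6167 = 0.77915055·0.022701476 = 0.017687867.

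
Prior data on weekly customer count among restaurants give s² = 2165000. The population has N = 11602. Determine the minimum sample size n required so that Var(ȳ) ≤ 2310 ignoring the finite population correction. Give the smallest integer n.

938

Without fpc, n₀ = s²/D = 2165000/2310 = 937.2294.
Rounding up, n = 938.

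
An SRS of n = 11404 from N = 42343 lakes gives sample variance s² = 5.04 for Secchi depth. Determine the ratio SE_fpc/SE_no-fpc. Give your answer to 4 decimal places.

f = n/N = 11404/42343 = 0.26932433.
SE_no-fpc = √(s²/n) = 0.021022611; SE_fpc = √((1−f)s²/n) = 0.017970038.
Ratio = √(1−f) = 0.85479569.

0.8548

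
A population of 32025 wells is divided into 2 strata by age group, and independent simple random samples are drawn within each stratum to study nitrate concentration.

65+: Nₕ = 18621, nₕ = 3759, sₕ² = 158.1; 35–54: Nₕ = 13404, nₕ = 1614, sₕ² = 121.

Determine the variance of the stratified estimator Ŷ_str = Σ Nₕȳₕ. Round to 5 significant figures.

2.3487 × 10^7

Var(Ŷ_str) = Σₕ Nₕ²(1 − fₕ)sₕ²/nₕ.
65+: 18621²·(1 − 3759/18621)·158.1/3759 = 1.1639647 × 10^7.
35–54: 13404²·(1 − 1614/13404)·121/1614 = 1.1847591 × 10^7.
Sum = 2.3487238 × 10^7.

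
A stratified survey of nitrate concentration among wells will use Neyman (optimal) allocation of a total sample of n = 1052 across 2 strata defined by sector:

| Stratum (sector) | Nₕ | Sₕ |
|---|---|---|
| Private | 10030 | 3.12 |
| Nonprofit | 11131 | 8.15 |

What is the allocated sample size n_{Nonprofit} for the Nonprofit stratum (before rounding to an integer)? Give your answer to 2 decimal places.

782.18

Neyman allocation: nₕ = n·NₕSₕ / Σⱼ NⱼSⱼ.
Σ NⱼSⱼ = 10030·3.12 + 11131·8.15 = 122011.25.
n_{Nonprofit} = 1052·11131·8.15 / 122011.25 = 782.18.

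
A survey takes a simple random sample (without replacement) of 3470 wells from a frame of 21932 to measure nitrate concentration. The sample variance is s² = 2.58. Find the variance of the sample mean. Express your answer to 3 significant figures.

6.26 × 10^-4

Under SRS without replacement, Var(ȳ) = (1 − f)·s²/n with f = n/N = 3470/21932 = 0.15821630.
Var(ȳ) = (1 − 0.15821630)·2.58/3470 = 0.84178370·7.4351585 × 10^-4 = 6.2587952 × 10^-4.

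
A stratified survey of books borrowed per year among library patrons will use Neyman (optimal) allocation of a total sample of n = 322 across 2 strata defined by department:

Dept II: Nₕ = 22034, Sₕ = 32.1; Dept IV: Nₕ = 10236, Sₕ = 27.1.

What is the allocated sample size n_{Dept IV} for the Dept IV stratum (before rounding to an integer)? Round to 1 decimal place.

Neyman allocation: nₕ = n·NₕSₕ / Σⱼ NⱼSⱼ.
Σ NⱼSⱼ = 22034·32.1 + 10236·27.1 = 984687.
n_{Dept IV} = 322·10236·27.1 / 984687 = 90.7.

90.7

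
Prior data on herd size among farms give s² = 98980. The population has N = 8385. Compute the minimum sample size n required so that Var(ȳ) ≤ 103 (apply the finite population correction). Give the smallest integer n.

Without fpc, n₀ = s²/D = 98980/103 = 960.9709.
With fpc, (1 − n/N)·s²/n ≤ D requires n ≥ n₀/(1 + n₀/N) = 960.9709/(1 + 960.9709/8385) = 862.1620.
Rounding up, n = 863.

863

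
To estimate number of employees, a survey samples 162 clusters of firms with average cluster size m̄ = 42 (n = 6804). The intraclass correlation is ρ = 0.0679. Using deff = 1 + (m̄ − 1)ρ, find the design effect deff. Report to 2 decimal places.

3.78

deff = 1 + (42 − 1)·0.0679 = 1 + 2.7839 = 3.7839.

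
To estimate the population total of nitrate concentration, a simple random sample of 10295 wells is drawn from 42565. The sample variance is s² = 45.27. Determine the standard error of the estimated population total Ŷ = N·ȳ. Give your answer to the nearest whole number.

Var(Ŷ) = N²·Var(ȳ) = N²·(1 − n/N)·s²/n.
f = 10295/42565 = 0.24186538; Var(ȳ) = 0.75813462·45.27/10295 = 0.0033337304.
Var(Ŷ) = 42565² · 0.0033337304 = 6.0399835 × 10^6.
SE(Ŷ) = √(6.0399835 × 10^6) = 2458.

2458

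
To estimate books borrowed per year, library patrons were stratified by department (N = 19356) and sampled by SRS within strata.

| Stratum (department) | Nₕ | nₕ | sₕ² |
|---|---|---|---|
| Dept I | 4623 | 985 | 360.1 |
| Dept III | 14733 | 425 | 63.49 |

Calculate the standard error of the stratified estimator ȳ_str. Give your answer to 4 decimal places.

Var(ȳ_str) = Σₕ Wₕ²(1 − fₕ)sₕ²/nₕ with Wₕ = Nₕ/N, N = 19356.
Dept I: Wₕ = 0.23884067; term = 0.23884067²·(1 − 0.21306511)·360.1/985 = 0.016411272.
Dept III: Wₕ = 0.76115933; term = 0.76115933²·(1 − 0.02884681)·63.49/425 = 0.084053401.
Sum = 0.10046467.
SE = √(0.10046467) = 0.3170.

0.3170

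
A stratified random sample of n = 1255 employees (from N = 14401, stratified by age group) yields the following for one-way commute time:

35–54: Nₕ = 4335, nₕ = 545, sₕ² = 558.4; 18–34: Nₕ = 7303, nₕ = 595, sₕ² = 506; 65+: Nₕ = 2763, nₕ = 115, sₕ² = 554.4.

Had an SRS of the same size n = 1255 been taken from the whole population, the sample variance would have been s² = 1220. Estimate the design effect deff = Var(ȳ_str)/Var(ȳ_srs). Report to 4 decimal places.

0.5095

Var(ȳ_str) = Σ Wₕ²(1−fₕ)sₕ²/nₕ with Wₕ = Nₕ/14401:
  35–54: (4335/14401)²·(1−545/4335)·558.4/545 = 0.081169322
  18–34: (7303/14401)²·(1−595/7303)·506/595 = 0.20088273
  65+: (2763/14401)²·(1−115/2763)·554.4/115 = 0.1700744
  → Var(ȳ_str) = 0.45212645.
Var(ȳ_srs) = (1 − 1255/14401)·1220/1255 = 0.88739521.
deff = 0.45212645 / 0.88739521 = 0.5095.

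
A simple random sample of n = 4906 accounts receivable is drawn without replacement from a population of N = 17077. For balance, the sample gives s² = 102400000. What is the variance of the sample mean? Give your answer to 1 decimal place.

Under SRS without replacement, Var(ȳ) = (1 − f)·s²/n with f = n/N = 4906/17077 = 0.28728699.
Var(ȳ) = (1 − 0.28728699)·102400000/4906 = 0.71271301·20872.401 = 14876.032.

14876.0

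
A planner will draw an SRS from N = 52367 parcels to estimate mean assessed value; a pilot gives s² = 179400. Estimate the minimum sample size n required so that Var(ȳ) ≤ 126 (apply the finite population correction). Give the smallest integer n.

1387

Without fpc, n₀ = s²/D = 179400/126 = 1423.8095.
With fpc, (1 − n/N)·s²/n ≤ D requires n ≥ n₀/(1 + n₀/N) = 1423.8095/(1 + 1423.8095/52367) = 1386.1221.
Rounding up, n = 1387.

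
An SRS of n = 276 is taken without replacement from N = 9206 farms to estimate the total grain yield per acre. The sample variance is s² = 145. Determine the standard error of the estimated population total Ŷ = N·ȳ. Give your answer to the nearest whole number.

Var(Ŷ) = N²·Var(ȳ) = N²·(1 − n/N)·s²/n.
f = 276/9206 = 0.02998045; Var(ȳ) = 0.97001955·145/276 = 0.50961172.
Var(Ŷ) = 9206² · 0.50961172 = 4.3189815 × 10^7.
SE(Ŷ) = √(4.3189815 × 10^7) = 6572.

6572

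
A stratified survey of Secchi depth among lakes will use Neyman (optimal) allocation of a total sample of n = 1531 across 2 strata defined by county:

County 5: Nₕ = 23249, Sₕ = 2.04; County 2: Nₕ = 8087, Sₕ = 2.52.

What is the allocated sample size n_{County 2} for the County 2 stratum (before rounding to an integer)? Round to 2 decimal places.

Neyman allocation: nₕ = n·NₕSₕ / Σⱼ NⱼSⱼ.
Σ NⱼSⱼ = 23249·2.04 + 8087·2.52 = 67807.2.
n_{County 2} = 1531·8087·2.52 / 67807.2 = 460.14.

460.14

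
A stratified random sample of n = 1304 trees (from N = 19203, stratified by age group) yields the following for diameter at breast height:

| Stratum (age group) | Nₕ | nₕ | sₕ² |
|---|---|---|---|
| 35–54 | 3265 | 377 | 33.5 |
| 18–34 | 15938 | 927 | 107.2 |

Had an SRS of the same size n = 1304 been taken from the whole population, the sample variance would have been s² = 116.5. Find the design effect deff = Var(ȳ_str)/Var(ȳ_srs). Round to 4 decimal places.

Var(ȳ_str) = Σ Wₕ²(1−fₕ)sₕ²/nₕ with Wₕ = Nₕ/19203:
  35–54: (3265/19203)²·(1−377/3265)·33.5/377 = 0.0022721954
  18–34: (15938/19203)²·(1−927/15938)·107.2/927 = 0.075027476
  → Var(ȳ_str) = 0.077299671.
Var(ȳ_srs) = (1 − 1304/19203)·116.5/1304 = 0.08327373.
deff = 0.077299671 / 0.08327373 = 0.9283.

0.9283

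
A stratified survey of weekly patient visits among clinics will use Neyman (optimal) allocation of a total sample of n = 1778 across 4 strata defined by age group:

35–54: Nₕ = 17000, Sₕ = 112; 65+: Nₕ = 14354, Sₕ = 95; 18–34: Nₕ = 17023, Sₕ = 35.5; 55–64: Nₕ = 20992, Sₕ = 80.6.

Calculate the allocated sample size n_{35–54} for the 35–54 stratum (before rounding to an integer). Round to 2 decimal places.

608.44

Neyman allocation: nₕ = n·NₕSₕ / Σⱼ NⱼSⱼ.
Σ NⱼSⱼ = 17000·112 + 14354·95 + 17023·35.5 + 20992·80.6 = 5.5639017 × 10^6.
n_{35–54} = 1778·17000·112 / (5.5639017 × 10^6) = 608.44.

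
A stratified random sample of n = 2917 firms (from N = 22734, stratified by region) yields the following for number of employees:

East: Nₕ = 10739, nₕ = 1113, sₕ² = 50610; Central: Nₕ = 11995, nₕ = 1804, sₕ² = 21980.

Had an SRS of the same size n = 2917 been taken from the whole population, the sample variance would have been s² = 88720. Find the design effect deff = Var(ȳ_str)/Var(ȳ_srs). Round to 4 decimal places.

Var(ȳ_str) = Σ Wₕ²(1−fₕ)sₕ²/nₕ with Wₕ = Nₕ/22734:
  East: (10739/22734)²·(1−1113/10739)·50610/1113 = 9.0949258
  Central: (11995/22734)²·(1−1804/11995)·21980/1804 = 2.8817513
  → Var(ȳ_str) = 11.976677.
Var(ȳ_srs) = (1 − 2917/22734)·88720/2917 = 26.512285.
deff = 11.976677 / 26.512285 = 0.4517.

0.4517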